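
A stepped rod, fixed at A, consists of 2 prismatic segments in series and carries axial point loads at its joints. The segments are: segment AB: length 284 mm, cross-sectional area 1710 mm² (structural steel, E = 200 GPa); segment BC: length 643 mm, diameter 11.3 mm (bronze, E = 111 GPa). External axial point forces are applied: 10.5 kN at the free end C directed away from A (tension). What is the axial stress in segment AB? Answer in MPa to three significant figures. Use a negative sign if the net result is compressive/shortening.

6.14 MPa

Internal axial forces (sectioning from the free end, tension +): N_BC = 10.5 kN, N_AB = 10.5 kN.
σ_AB = N_AB/A_AB = 10500/1710 = 6.14 MPa.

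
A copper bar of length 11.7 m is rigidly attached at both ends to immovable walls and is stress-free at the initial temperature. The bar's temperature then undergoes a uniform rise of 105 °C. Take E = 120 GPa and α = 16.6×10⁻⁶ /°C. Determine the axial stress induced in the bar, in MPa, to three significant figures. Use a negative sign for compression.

-209 MPa

Free thermal expansion αLΔT = 16.6e-6 · 11700 · 105 = 20.39 mm.
The walls impose strain ε = −(20.39)/11700 = -1.7430e-03; σ = Eε = 120000 · -1.7430e-03 = -209.2 MPa.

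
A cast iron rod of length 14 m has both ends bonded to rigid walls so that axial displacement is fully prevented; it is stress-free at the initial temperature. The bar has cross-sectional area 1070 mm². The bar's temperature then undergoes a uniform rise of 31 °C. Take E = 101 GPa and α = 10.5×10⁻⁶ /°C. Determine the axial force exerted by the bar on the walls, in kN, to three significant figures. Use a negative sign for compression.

-35.2 kN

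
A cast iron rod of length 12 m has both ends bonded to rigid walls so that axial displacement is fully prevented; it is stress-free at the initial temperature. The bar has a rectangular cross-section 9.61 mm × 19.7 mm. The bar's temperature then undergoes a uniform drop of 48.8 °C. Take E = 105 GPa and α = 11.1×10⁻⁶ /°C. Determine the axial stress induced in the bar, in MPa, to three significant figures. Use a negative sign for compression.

56.9 MPa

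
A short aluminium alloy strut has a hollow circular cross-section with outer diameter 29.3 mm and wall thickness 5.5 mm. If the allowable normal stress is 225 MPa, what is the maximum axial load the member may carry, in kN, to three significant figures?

92.5 kN

A = 411.2 mm².
P_max = σ_allow · A = 225 · 411.2 = 92530 N = 92.53 kN.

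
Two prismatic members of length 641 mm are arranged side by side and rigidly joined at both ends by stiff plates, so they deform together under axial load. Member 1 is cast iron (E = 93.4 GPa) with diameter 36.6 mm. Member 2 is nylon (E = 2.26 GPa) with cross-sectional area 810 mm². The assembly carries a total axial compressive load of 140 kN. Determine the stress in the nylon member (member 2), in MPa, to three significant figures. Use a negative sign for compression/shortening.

-3.16 MPa

A_1 = 1052 mm².
Equal strain + equilibrium ⇒ each member carries load in proportion to AE: A₁E₁ = 98270000 N, A₂E₂ = 1831000 N, ΣAE = 100100000 N.
σ₂ = P·E₂/ΣAE = -140000·2260/100100000 = -3.161 MPa.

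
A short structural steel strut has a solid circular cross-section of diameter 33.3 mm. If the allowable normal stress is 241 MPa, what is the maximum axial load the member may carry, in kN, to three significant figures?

A = 870.9 mm².
P_max = σ_allow · A = 241 · 870.9 = 209900 N = 209.9 kN.

210 kN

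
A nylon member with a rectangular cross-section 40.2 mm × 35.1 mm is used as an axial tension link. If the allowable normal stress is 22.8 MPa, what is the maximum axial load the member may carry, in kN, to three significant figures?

A = 1411 mm².
P_max = σ_allow · A = 22.8 · 1411 = 32170 N = 32.17 kN.

32.2 kN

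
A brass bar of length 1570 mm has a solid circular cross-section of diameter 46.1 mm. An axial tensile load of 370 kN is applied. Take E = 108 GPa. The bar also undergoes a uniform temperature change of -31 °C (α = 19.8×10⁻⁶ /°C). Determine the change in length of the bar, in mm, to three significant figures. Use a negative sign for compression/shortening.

A = 1669 mm².
δ_mech = NL/(AE) = 370000·1570/(1669·108000) = 3.222 mm.
δ_thermal = αLΔT = 19.8e-6·1570·-31 = -0.9637 mm.
δ = δ_mech + δ_thermal = 2.259 mm.

2.26 mm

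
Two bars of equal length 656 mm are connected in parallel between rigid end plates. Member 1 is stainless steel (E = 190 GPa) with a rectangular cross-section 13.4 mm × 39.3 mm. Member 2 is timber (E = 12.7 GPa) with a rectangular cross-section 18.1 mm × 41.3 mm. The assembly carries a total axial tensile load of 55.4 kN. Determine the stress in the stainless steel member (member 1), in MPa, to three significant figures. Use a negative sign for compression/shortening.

A_1 = 526.6 mm².
A_2 = 747.5 mm².
Equal strain + equilibrium ⇒ each member carries load in proportion to AE: A₁E₁ = 100100000 N, A₂E₂ = 9494000 N, ΣAE = 109600000 N.
σ₁ = P·E₁/ΣAE = 55400·190000/109600000 = 96.08 MPa.

96.1 MPa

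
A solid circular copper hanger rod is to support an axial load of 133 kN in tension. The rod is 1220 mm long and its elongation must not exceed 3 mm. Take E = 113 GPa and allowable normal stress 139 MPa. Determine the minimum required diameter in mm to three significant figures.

34.9 mm

Required area A ≥ P/σ_allow = 133000/139 = 956.8 mm².
For a solid circular section, d ≥ √(4A/π) = 34.9 mm.
Elongation limit: A ≥ PL/(Eδ_allow) = 133000·1220/(113000·3) = 478.6 mm² ⇒ d ≥ 24.69 mm.
The stress limit governs.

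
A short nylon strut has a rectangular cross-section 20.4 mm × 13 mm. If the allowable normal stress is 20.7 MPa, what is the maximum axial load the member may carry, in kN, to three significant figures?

A = 265.2 mm².
P_max = σ_allow · A = 20.7 · 265.2 = 5490 N = 5.49 kN.

5.49 kN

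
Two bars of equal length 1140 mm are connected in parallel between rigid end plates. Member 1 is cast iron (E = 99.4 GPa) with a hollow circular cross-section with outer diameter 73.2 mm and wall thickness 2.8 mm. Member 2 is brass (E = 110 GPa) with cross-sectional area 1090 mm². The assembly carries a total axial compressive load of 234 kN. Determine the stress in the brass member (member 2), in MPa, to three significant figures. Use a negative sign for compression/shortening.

A_1 = 619.3 mm².
Equal strain + equilibrium ⇒ each member carries load in proportion to AE: A₁E₁ = 61560000 N, A₂E₂ = 119900000 N, ΣAE = 181500000 N.
σ₂ = P·E₂/ΣAE = -234000·110000/181500000 = -141.9 MPa.

-142 MPa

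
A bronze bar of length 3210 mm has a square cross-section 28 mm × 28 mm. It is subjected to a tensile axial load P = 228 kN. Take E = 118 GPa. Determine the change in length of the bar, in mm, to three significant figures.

A = 784 mm².
δ_mech = NL/(AE) = 228000·3210/(784·118000) = 7.911 mm.

7.91 mm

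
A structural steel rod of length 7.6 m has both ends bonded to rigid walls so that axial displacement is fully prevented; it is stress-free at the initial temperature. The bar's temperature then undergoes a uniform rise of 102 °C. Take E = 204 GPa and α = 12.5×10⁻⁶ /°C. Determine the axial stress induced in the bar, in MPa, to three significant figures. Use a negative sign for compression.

-260 MPa

Free thermal expansion αLΔT = 12.5e-6 · 7600 · 102 = 9.69 mm.
The walls impose strain ε = −(9.69)/7600 = -1.2750e-03; σ = Eε = 204000 · -1.2750e-03 = -260.1 MPa.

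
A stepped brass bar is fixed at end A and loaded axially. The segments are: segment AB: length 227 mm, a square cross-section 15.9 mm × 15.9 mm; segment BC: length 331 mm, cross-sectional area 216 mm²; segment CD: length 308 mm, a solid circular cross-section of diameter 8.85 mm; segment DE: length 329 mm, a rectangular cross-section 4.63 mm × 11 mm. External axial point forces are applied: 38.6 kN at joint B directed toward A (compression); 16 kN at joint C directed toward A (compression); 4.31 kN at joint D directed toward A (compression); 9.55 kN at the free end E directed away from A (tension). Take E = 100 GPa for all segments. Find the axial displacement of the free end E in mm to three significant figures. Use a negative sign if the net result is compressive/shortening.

Internal axial forces (sectioning from the free end, tension +): N_DE = 9.55 kN, N_CD = 5.24 kN, N_BC = -10.76 kN, N_AB = -49.36 kN.
A_AB = 252.8 mm².
A_CD = 61.51 mm².
A_DE = 50.93 mm².
δ_AB = -49360·227/(252.8·100000) = -0.4432 mm
δ_BC = -10760·331/(216·100000) = -0.1649 mm
δ_CD = 5240·308/(61.51·100000) = 0.2624 mm
δ_DE = 9550·329/(50.93·100000) = 0.6169 mm
δ = Σδ_i = 0.2712 mm.

0.271 mm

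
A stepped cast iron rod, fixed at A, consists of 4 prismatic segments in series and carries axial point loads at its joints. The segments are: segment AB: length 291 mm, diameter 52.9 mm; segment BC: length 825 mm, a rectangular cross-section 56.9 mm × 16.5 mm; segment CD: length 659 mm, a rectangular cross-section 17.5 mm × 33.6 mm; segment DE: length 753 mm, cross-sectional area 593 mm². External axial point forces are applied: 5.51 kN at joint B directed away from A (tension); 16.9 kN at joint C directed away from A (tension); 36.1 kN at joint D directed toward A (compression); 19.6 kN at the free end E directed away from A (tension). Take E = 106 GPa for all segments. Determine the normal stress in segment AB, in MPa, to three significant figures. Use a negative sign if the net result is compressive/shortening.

Internal axial forces (sectioning from the free end, tension +): N_DE = 19.6 kN, N_CD = -16.5 kN, N_BC = 0.4 kN, N_AB = 5.91 kN.
A_AB = 2198 mm².
σ_AB = N_AB/A_AB = 5910/2198 = 2.689 MPa.

2.69 MPa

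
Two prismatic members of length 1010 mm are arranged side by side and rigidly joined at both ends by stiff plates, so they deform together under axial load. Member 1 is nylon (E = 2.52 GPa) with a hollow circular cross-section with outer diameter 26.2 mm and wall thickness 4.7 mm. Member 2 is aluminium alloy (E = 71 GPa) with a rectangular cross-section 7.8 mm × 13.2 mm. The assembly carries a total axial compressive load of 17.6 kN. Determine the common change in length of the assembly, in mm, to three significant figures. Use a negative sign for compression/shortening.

-2.19 mm

A_1 = 317.5 mm².
A_2 = 103 mm².
Equal strain + equilibrium ⇒ each member carries load in proportion to AE: A₁E₁ = 800000 N, A₂E₂ = 7310000 N, ΣAE = 8110000 N.
δ = PL/ΣAE = -17600·1010/8110000 = -2.192 mm.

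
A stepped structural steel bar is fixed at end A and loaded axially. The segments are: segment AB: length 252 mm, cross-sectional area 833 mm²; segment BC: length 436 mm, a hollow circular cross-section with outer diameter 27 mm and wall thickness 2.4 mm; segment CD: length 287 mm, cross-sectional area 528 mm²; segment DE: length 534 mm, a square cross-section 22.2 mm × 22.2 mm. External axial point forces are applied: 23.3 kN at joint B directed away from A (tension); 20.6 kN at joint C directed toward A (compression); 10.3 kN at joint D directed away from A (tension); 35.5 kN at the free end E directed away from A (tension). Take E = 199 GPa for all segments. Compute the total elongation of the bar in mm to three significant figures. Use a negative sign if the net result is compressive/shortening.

Internal axial forces (sectioning from the free end, tension +): N_DE = 35.5 kN, N_CD = 45.8 kN, N_BC = 25.2 kN, N_AB = 48.5 kN.
A_BC = 185.5 mm².
A_DE = 492.8 mm².
δ_AB = 48500·252/(833·199000) = 0.07373 mm
δ_BC = 25200·436/(185.5·199000) = 0.2977 mm
δ_CD = 45800·287/(528·199000) = 0.1251 mm
δ_DE = 35500·534/(492.8·199000) = 0.1933 mm
δ = Σδ_i = 0.6898 mm.

0.690 mm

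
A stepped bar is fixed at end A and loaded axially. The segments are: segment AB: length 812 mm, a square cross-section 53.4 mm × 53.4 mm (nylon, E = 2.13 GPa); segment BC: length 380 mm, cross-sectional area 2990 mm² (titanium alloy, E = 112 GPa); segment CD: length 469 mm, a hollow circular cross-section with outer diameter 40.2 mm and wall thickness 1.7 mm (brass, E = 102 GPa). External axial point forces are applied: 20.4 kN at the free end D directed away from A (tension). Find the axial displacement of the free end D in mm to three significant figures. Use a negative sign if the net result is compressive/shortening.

Internal axial forces (sectioning from the free end, tension +): N_CD = 20.4 kN, N_BC = 20.4 kN, N_AB = 20.4 kN.
A_AB = 2852 mm².
A_CD = 205.6 mm².
δ_AB = 20400·812/(2852·2130) = 2.727 mm
δ_BC = 20400·380/(2990·112000) = 0.02315 mm
δ_CD = 20400·469/(205.6·102000) = 0.4562 mm
δ = Σδ_i = 3.207 mm.

3.21 mm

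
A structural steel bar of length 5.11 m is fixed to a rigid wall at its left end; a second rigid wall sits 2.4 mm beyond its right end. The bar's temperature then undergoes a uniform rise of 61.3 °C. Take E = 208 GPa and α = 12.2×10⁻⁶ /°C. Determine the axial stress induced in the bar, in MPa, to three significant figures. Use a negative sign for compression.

-57.9 MPa

Free thermal expansion αLΔT = 12.2e-6 · 5110 · 61.3 = 3.822 mm.
The walls engage after the gap closes; constrained expansion = 3.822 − 2.4 = 1.422 mm.
The walls impose strain ε = −(1.422)/5110 = -2.7819e-04; σ = Eε = 208000 · -2.7819e-04 = -57.86 MPa.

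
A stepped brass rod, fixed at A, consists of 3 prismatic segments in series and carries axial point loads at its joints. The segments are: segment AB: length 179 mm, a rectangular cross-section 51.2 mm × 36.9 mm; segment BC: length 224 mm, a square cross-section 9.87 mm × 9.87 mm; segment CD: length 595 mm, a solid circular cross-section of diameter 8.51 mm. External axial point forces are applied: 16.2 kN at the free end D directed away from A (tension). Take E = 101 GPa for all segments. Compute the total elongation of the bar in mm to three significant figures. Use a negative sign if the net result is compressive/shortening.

Internal axial forces (sectioning from the free end, tension +): N_CD = 16.2 kN, N_BC = 16.2 kN, N_AB = 16.2 kN.
A_AB = 1889 mm².
A_BC = 97.42 mm².
A_CD = 56.88 mm².
δ_AB = 16200·179/(1889·101000) = 0.0152 mm
δ_BC = 16200·224/(97.42·101000) = 0.3688 mm
δ_CD = 16200·595/(56.88·101000) = 1.678 mm
δ = Σδ_i = 2.062 mm.

2.06 mm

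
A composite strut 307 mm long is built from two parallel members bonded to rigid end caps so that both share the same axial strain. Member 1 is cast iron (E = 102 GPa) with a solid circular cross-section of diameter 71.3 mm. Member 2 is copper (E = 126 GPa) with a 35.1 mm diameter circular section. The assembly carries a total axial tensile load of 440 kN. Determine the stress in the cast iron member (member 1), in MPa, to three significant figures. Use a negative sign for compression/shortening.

A_1 = 3993 mm².
A_2 = 967.6 mm².
Equal strain + equilibrium ⇒ each member carries load in proportion to AE: A₁E₁ = 407300000 N, A₂E₂ = 121900000 N, ΣAE = 529200000 N.
σ₁ = P·E₁/ΣAE = 440000·102000/529200000 = 84.81 MPa.

84.8 MPa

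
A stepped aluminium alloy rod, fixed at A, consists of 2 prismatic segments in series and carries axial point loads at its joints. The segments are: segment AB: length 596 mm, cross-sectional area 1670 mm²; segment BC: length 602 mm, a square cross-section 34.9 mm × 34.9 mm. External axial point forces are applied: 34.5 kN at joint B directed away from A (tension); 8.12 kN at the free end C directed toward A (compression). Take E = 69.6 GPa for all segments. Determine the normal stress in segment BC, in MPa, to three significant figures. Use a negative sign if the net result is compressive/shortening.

-6.67 MPa

Internal axial forces (sectioning from the free end, tension +): N_BC = -8.12 kN, N_AB = 26.38 kN.
A_BC = 1218 mm².
σ_BC = N_BC/A_BC = -8120/1218 = -6.667 MPa.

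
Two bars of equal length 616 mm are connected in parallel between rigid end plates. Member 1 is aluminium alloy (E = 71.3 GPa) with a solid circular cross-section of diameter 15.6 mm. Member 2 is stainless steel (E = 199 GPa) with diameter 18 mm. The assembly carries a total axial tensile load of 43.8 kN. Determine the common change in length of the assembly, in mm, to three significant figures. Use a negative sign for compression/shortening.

A_1 = 191.1 mm².
A_2 = 254.5 mm².
Equal strain + equilibrium ⇒ each member carries load in proportion to AE: A₁E₁ = 13630000 N, A₂E₂ = 50640000 N, ΣAE = 64270000 N.
δ = PL/ΣAE = 43800·616/64270000 = 0.4198 mm.

0.420 mm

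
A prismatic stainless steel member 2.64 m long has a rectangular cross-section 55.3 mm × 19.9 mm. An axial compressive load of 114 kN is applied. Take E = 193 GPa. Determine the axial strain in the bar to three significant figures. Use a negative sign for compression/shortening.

-5.37e-04

A = 1100 mm².
σ = N/A = -103.6 MPa; ε = σ/E = -103.6/193000 = -5.367e-04.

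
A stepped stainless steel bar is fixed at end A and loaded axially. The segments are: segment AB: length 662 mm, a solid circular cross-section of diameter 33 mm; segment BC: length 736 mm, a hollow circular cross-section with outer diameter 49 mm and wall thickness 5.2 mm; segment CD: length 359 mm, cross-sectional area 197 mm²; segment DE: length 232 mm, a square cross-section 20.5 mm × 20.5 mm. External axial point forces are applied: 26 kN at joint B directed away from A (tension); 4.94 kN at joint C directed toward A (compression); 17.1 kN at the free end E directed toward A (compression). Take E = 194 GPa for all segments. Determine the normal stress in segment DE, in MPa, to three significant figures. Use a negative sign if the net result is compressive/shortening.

-40.7 MPa

Internal axial forces (sectioning from the free end, tension +): N_DE = -17.1 kN, N_CD = -17.1 kN, N_BC = -22.04 kN, N_AB = 3.96 kN.
A_DE = 420.2 mm².
σ_DE = N_DE/A_DE = -17100/420.2 = -40.69 MPa.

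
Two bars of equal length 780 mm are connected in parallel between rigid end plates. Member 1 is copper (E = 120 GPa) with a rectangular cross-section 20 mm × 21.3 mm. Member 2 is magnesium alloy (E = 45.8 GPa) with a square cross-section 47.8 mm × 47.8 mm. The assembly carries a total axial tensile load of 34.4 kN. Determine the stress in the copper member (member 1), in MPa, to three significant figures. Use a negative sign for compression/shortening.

A_1 = 426 mm².
A_2 = 2285 mm².
Equal strain + equilibrium ⇒ each member carries load in proportion to AE: A₁E₁ = 51120000 N, A₂E₂ = 104600000 N, ΣAE = 155800000 N.
σ₁ = P·E₁/ΣAE = 34400·120000/155800000 = 26.5 MPa.

26.5 MPa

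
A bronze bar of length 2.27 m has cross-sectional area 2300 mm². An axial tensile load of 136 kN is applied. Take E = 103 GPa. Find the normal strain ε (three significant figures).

5.74e-04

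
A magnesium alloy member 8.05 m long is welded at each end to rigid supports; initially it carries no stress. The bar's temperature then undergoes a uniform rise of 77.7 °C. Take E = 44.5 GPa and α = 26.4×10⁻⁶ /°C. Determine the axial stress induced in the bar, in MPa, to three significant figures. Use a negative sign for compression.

Free thermal expansion αLΔT = 26.4e-6 · 8050 · 77.7 = 16.51 mm.
The walls impose strain ε = −(16.51)/8050 = -2.0513e-03; σ = Eε = 44500 · -2.0513e-03 = -91.28 MPa.

-91.3 MPa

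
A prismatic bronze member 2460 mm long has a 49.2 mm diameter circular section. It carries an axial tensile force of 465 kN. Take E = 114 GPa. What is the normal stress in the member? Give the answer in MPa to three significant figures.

245 MPa

A = 1901 mm².
σ = N/A = 465000/1901 = 244.6 MPa.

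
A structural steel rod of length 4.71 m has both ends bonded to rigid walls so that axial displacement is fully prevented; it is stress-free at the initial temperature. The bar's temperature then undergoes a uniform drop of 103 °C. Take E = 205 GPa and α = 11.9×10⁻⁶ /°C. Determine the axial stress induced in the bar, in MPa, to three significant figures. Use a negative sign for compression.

251 MPa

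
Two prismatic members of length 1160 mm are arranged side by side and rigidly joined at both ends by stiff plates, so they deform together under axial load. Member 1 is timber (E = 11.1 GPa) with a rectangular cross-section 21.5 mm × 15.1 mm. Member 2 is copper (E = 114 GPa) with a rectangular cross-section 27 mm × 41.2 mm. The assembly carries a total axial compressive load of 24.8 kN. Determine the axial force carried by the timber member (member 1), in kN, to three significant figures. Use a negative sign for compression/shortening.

A_1 = 324.6 mm².
A_2 = 1112 mm².
Equal strain + equilibrium ⇒ each member carries load in proportion to AE: A₁E₁ = 3604000 N, A₂E₂ = 126800000 N, ΣAE = 130400000 N.
F₁ = P·A₁E₁/ΣAE = -24800·3604000/130400000 = -685.3 N.

-0.685 kN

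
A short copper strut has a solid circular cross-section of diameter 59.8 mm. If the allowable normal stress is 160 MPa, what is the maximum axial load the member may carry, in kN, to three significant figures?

449 kN

A = 2809 mm².
P_max = σ_allow · A = 160 · 2809 = 449400 N = 449.4 kN.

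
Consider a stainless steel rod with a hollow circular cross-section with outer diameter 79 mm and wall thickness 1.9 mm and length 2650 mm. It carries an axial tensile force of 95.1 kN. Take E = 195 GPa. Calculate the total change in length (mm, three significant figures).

2.81 mm

A = 460.2 mm².
δ_mech = NL/(AE) = 95100·2650/(460.2·195000) = 2.808 mm.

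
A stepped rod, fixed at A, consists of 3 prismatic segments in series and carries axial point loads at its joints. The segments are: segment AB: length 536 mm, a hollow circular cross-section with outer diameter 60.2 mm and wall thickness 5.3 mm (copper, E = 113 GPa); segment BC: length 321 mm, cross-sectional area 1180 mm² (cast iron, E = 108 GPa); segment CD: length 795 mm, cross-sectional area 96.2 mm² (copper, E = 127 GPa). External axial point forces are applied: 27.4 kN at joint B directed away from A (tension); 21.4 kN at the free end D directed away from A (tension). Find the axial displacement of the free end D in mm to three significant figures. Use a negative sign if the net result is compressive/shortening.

Internal axial forces (sectioning from the free end, tension +): N_CD = 21.4 kN, N_BC = 21.4 kN, N_AB = 48.8 kN.
A_AB = 914.1 mm².
δ_AB = 48800·536/(914.1·113000) = 0.2532 mm
δ_BC = 21400·321/(1180·108000) = 0.0539 mm
δ_CD = 21400·795/(96.2·127000) = 1.393 mm
δ = Σδ_i = 1.7 mm.

1.70 mm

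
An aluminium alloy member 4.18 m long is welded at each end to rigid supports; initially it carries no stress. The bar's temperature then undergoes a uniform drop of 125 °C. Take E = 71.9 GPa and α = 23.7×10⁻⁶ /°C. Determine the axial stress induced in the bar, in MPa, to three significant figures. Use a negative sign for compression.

Free thermal expansion αLΔT = 23.7e-6 · 4180 · -125 = -12.38 mm.
The walls impose strain ε = −(-12.38)/4180 = 2.9625e-03; σ = Eε = 71900 · 2.9625e-03 = 213 MPa.

213 MPa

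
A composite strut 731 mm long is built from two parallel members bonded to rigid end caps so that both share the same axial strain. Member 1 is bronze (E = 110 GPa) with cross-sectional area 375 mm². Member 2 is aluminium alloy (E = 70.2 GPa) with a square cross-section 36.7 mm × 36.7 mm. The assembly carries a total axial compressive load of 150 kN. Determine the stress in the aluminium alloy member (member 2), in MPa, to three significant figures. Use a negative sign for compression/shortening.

-77.5 MPa

A_2 = 1347 mm².
Equal strain + equilibrium ⇒ each member carries load in proportion to AE: A₁E₁ = 41250000 N, A₂E₂ = 94550000 N, ΣAE = 135800000 N.
σ₂ = P·E₂/ΣAE = -150000·70200/135800000 = -77.54 MPa.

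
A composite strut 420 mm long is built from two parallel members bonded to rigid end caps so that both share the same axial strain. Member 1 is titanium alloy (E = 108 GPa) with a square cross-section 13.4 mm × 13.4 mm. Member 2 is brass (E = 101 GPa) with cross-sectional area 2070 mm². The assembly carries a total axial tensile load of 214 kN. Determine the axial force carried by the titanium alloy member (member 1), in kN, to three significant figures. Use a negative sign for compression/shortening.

A_1 = 179.6 mm².
Equal strain + equilibrium ⇒ each member carries load in proportion to AE: A₁E₁ = 19390000 N, A₂E₂ = 209100000 N, ΣAE = 228500000 N.
F₁ = P·A₁E₁/ΣAE = 214000·19390000/228500000 = 18160 N.

18.2 kN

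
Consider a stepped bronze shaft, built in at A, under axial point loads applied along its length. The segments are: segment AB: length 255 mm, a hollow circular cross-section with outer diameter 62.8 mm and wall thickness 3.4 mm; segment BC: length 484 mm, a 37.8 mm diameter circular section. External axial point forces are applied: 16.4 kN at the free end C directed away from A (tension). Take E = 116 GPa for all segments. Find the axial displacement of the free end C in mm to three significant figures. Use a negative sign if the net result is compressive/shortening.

Internal axial forces (sectioning from the free end, tension +): N_BC = 16.4 kN, N_AB = 16.4 kN.
A_AB = 634.5 mm².
A_BC = 1122 mm².
δ_AB = 16400·255/(634.5·116000) = 0.05682 mm
δ_BC = 16400·484/(1122·116000) = 0.06098 mm
δ = Σδ_i = 0.1178 mm.

0.118 mm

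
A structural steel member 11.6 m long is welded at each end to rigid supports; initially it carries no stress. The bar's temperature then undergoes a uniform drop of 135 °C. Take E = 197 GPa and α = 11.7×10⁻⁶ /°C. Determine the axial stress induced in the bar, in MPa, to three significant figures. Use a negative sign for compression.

Free thermal expansion αLΔT = 11.7e-6 · 11600 · -135 = -18.32 mm.
The walls impose strain ε = −(-18.32)/11600 = 1.5795e-03; σ = Eε = 197000 · 1.5795e-03 = 311.2 MPa.

311 MPa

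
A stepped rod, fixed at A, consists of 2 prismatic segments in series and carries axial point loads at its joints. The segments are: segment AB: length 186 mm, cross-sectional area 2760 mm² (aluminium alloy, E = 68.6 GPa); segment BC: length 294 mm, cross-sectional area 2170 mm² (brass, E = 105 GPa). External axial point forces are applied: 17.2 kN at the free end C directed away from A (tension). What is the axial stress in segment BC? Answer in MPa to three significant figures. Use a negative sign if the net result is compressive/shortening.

Internal axial forces (sectioning from the free end, tension +): N_BC = 17.2 kN, N_AB = 17.2 kN.
σ_BC = N_BC/A_BC = 17200/2170 = 7.926 MPa.

7.93 MPa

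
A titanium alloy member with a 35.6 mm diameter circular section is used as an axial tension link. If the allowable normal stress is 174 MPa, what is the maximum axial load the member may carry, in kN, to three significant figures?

173 kN

A = 995.4 mm².
P_max = σ_allow · A = 174 · 995.4 = 173200 N = 173.2 kN.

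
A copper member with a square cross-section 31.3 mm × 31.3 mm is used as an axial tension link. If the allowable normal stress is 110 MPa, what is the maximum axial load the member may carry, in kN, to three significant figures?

A = 979.7 mm².
P_max = σ_allow · A = 110 · 979.7 = 107800 N = 107.8 kN.

108 kN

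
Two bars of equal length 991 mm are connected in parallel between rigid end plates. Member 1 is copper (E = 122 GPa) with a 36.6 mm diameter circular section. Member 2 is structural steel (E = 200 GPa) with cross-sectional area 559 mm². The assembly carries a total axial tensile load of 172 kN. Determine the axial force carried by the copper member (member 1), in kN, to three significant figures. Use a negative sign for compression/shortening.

91.9 kN

A_1 = 1052 mm².
Equal strain + equilibrium ⇒ each member carries load in proportion to AE: A₁E₁ = 128400000 N, A₂E₂ = 111800000 N, ΣAE = 240200000 N.
F₁ = P·A₁E₁/ΣAE = 172000·128400000/240200000 = 91930 N.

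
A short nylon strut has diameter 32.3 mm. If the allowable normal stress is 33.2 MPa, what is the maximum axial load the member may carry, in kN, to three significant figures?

27.2 kN

A = 819.4 mm².
P_max = σ_allow · A = 33.2 · 819.4 = 27200 N = 27.2 kN.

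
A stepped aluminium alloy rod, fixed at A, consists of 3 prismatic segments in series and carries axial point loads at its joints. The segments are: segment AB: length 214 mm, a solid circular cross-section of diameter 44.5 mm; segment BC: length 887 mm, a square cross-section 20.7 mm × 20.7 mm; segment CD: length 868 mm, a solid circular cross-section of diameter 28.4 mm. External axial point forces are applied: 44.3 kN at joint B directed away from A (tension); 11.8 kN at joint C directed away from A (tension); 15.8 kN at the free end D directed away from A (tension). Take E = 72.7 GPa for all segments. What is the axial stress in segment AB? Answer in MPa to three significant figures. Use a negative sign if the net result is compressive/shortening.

46.2 MPa

Internal axial forces (sectioning from the free end, tension +): N_CD = 15.8 kN, N_BC = 27.6 kN, N_AB = 71.9 kN.
A_AB = 1555 mm².
σ_AB = N_AB/A_AB = 71900/1555 = 46.23 MPa.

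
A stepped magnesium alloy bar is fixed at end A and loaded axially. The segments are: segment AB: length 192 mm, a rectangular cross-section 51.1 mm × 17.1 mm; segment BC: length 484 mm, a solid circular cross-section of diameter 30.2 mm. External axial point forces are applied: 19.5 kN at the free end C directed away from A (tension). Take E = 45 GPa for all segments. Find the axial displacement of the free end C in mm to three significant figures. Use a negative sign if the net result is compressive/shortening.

0.388 mm

Internal axial forces (sectioning from the free end, tension +): N_BC = 19.5 kN, N_AB = 19.5 kN.
A_AB = 873.8 mm².
A_BC = 716.3 mm².
δ_AB = 19500·192/(873.8·45000) = 0.09522 mm
δ_BC = 19500·484/(716.3·45000) = 0.2928 mm
δ = Σδ_i = 0.388 mm.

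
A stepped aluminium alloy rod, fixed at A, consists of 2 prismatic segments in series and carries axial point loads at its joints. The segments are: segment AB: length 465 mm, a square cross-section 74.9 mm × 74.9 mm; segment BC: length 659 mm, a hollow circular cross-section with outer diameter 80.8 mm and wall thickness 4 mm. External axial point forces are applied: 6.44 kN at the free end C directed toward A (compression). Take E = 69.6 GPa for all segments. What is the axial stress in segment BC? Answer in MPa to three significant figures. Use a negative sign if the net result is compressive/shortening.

Internal axial forces (sectioning from the free end, tension +): N_BC = -6.44 kN, N_AB = -6.44 kN.
A_BC = 965.1 mm².
σ_BC = N_BC/A_BC = -6440/965.1 = -6.673 MPa.

-6.67 MPa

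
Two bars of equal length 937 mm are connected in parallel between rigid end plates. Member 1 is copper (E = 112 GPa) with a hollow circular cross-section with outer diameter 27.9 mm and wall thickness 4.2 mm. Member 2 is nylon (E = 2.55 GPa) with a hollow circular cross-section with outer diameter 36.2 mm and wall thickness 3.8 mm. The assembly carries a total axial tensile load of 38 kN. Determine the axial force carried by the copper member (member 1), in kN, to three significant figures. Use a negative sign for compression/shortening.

37.0 kN

A_1 = 312.7 mm².
A_2 = 386.8 mm².
Equal strain + equilibrium ⇒ each member carries load in proportion to AE: A₁E₁ = 35020000 N, A₂E₂ = 986300 N, ΣAE = 36010000 N.
F₁ = P·A₁E₁/ΣAE = 38000·35020000/36010000 = 36960 N.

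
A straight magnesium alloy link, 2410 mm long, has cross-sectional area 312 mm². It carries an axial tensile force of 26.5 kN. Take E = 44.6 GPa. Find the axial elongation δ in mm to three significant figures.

δ_mech = NL/(AE) = 26500·2410/(312·44600) = 4.59 mm.

4.59 mm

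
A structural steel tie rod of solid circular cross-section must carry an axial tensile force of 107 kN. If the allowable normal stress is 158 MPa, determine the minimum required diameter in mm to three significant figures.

29.4 mm

Required area A ≥ P/σ_allow = 107000/158 = 677.2 mm².
For a solid circular section, d ≥ √(4A/π) = 29.36 mm.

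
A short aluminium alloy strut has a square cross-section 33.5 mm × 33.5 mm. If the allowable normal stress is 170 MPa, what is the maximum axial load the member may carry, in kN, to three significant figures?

191 kN

A = 1122 mm².
P_max = σ_allow · A = 170 · 1122 = 190800 N = 190.8 kN.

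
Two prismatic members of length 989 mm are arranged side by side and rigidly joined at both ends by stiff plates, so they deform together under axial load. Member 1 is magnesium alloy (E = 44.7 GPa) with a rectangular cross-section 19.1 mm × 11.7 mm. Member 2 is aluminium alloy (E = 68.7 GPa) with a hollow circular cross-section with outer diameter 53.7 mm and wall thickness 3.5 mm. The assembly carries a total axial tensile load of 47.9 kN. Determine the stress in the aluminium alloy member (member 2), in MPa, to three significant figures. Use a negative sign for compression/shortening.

A_1 = 223.5 mm².
A_2 = 552 mm².
Equal strain + equilibrium ⇒ each member carries load in proportion to AE: A₁E₁ = 9989000 N, A₂E₂ = 37920000 N, ΣAE = 47910000 N.
σ₂ = P·E₂/ΣAE = 47900·68700/47910000 = 68.69 MPa.

68.7 MPa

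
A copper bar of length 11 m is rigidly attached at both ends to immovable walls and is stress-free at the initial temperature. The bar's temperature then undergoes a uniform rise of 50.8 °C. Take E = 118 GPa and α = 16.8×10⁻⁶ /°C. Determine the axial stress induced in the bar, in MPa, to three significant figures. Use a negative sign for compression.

-101 MPa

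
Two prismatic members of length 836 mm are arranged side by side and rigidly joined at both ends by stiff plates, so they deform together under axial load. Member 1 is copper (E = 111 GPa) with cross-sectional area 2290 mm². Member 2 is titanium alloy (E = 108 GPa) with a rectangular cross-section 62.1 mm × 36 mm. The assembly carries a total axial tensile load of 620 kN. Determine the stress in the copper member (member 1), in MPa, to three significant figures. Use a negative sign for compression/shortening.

A_2 = 2236 mm².
Equal strain + equilibrium ⇒ each member carries load in proportion to AE: A₁E₁ = 254200000 N, A₂E₂ = 241400000 N, ΣAE = 495600000 N.
σ₁ = P·E₁/ΣAE = 620000·111000/495600000 = 138.9 MPa.

139 MPa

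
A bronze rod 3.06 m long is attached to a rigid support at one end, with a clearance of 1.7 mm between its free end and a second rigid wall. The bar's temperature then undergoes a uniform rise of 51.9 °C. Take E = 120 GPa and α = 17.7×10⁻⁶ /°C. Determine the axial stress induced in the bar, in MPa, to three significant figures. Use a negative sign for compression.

Free thermal expansion αLΔT = 17.7e-6 · 3060 · 51.9 = 2.811 mm.
The walls engage after the gap closes; constrained expansion = 2.811 − 1.7 = 1.111 mm.
The walls impose strain ε = −(1.111)/3060 = -3.6307e-04; σ = Eε = 120000 · -3.6307e-04 = -43.57 MPa.

-43.6 MPa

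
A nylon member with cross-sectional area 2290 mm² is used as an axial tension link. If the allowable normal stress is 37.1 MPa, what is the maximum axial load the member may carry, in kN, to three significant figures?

85.0 kN

P_max = σ_allow · A = 37.1 · 2290 = 84960 N = 84.96 kN.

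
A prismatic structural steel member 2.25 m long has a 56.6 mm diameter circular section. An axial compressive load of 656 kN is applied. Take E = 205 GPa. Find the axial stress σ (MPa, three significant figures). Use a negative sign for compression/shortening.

A = 2516 mm².
σ = N/A = -656000/2516 = -260.7 MPa.

-261 MPa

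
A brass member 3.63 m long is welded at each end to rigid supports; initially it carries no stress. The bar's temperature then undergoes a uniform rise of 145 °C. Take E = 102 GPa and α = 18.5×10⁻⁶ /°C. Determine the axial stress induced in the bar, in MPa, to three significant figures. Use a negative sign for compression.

-274 MPa

Free thermal expansion αLΔT = 18.5e-6 · 3630 · 145 = 9.737 mm.
The walls impose strain ε = −(9.737)/3630 = -2.6825e-03; σ = Eε = 102000 · -2.6825e-03 = -273.6 MPa.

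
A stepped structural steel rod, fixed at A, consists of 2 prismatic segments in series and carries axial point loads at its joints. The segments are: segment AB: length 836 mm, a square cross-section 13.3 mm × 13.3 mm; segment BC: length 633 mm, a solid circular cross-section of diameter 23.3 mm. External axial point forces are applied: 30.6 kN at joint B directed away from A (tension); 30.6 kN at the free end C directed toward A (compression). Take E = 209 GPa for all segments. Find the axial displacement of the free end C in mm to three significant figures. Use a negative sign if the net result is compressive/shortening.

Internal axial forces (sectioning from the free end, tension +): N_BC = -30.6 kN, N_AB = 0 kN.
A_AB = 176.9 mm².
A_BC = 426.4 mm².
δ_AB = 0·836/(176.9·209000) = 0 mm
δ_BC = -30600·633/(426.4·209000) = -0.2174 mm
δ = Σδ_i = -0.2174 mm.

-0.217 mm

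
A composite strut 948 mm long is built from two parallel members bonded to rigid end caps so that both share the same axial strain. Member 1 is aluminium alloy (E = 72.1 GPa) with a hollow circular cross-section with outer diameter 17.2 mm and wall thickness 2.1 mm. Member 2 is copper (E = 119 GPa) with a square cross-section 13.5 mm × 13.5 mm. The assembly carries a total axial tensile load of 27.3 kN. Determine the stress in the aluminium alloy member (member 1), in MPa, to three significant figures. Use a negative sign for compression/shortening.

68.2 MPa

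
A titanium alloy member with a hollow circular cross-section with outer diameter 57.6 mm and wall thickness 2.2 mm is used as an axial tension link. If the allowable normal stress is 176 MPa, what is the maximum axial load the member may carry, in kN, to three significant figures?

A = 382.9 mm².
P_max = σ_allow · A = 176 · 382.9 = 67390 N = 67.39 kN.

67.4 kN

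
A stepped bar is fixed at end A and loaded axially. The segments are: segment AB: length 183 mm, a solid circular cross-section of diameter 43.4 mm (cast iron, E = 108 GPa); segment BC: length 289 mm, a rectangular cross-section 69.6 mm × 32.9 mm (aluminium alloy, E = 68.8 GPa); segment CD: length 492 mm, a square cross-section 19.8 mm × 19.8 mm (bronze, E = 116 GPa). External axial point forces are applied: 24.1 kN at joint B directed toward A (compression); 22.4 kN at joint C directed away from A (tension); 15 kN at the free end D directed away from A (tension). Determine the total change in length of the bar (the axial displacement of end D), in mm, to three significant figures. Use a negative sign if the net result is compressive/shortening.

Internal axial forces (sectioning from the free end, tension +): N_CD = 15 kN, N_BC = 37.4 kN, N_AB = 13.3 kN.
A_AB = 1479 mm².
A_BC = 2290 mm².
A_CD = 392 mm².
δ_AB = 13300·183/(1479·108000) = 0.01523 mm
δ_BC = 37400·289/(2290·68800) = 0.06861 mm
δ_CD = 15000·492/(392·116000) = 0.1623 mm
δ = Σδ_i = 0.2461 mm.

0.246 mm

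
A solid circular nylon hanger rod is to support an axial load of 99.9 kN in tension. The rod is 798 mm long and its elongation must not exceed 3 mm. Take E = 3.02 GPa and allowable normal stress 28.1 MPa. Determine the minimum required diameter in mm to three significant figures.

106 mm

Required area A ≥ P/σ_allow = 99900/28.1 = 3555 mm².
For a solid circular section, d ≥ √(4A/π) = 67.28 mm.
Elongation limit: A ≥ PL/(Eδ_allow) = 99900·798/(3020·3) = 8799 mm² ⇒ d ≥ 105.8 mm.
The elongation limit governs.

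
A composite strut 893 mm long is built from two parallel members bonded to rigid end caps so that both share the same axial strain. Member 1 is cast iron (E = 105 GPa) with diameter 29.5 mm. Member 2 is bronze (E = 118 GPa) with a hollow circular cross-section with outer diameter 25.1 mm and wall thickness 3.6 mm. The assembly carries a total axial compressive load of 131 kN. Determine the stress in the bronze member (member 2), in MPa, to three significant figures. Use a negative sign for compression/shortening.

-154 MPa

A_1 = 683.5 mm².
A_2 = 243.2 mm².
Equal strain + equilibrium ⇒ each member carries load in proportion to AE: A₁E₁ = 71770000 N, A₂E₂ = 28690000 N, ΣAE = 100500000 N.
σ₂ = P·E₂/ΣAE = -131000·118000/100500000 = -153.9 MPa.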